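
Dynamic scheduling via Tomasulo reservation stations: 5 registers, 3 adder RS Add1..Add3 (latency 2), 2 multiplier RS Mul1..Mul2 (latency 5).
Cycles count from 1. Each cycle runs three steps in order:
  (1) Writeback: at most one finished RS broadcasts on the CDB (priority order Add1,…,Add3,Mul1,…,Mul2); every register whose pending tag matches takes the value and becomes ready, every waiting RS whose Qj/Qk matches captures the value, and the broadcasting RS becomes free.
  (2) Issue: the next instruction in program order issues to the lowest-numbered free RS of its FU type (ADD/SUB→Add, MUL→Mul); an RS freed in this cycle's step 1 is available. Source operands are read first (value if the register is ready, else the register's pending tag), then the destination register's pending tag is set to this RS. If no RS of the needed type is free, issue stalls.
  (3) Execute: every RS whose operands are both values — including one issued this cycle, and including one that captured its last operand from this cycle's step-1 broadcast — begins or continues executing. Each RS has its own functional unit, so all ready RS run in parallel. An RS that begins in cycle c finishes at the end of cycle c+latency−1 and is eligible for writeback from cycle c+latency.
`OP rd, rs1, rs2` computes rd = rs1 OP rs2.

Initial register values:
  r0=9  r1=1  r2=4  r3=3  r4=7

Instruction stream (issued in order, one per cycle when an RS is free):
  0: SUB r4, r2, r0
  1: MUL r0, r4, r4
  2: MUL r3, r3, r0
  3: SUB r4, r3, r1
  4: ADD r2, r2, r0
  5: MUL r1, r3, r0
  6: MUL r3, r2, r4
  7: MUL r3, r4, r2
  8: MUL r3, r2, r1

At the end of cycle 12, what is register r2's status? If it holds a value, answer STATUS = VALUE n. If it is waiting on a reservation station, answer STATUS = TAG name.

  c1: issue SUB r4<-Add1  regs: r0:9,r1:1,r2:4,r3:3,r4:Add1
  c2: issue MUL r0<-Mul1  regs: r0:Mul1,r1:1,r2:4,r3:3,r4:Add1
  c3: CDB Add1=-5; issue MUL r3<-Mul2  regs: r0:Mul1,r1:1,r2:4,r3:Mul2,r4:-5
  c4: issue SUB r4<-Add1  regs: r0:Mul1,r1:1,r2:4,r3:Mul2,r4:Add1
  c5: issue ADD r2<-Add2  regs: r0:Mul1,r1:1,r2:Add2,r3:Mul2,r4:Add1
  c6: stall  regs: r0:Mul1,r1:1,r2:Add2,r3:Mul2,r4:Add1
  c7: stall  regs: r0:Mul1,r1:1,r2:Add2,r3:Mul2,r4:Add1
  c8: CDB Mul1=25; issue MUL r1<-Mul1  regs: r0:25,r1:Mul1,r2:Add2,r3:Mul2,r4:Add1
  c9: stall  regs: r0:25,r1:Mul1,r2:Add2,r3:Mul2,r4:Add1
  c10: CDB Add2=29; stall  regs: r0:25,r1:Mul1,r2:29,r3:Mul2,r4:Add1
  c11: stall  regs: r0:25,r1:Mul1,r2:29,r3:Mul2,r4:Add1
  c12: stall  regs: r0:25,r1:Mul1,r2:29,r3:Mul2,r4:Add1

STATUS = VALUE 29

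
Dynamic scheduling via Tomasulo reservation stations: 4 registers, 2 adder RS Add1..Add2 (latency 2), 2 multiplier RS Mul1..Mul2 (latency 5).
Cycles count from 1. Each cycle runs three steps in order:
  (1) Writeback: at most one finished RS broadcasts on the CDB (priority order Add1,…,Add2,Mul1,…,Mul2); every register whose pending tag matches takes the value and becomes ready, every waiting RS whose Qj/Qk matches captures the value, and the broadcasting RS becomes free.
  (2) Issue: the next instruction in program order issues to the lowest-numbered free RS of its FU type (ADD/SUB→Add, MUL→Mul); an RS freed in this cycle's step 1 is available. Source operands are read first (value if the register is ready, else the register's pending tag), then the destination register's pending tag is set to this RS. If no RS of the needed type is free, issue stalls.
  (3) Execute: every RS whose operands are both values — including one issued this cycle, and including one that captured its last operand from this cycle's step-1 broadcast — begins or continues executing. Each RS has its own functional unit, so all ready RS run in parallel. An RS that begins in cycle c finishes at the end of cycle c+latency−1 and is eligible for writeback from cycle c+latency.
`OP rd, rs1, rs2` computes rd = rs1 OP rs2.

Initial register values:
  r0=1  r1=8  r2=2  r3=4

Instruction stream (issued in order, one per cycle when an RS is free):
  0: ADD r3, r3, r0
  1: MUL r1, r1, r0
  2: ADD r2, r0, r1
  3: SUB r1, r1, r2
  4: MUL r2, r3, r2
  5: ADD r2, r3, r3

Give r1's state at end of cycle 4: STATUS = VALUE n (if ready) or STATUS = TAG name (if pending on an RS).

cycle 1: issue ADD r3<-Add1 // r0:1,r1:8,r2:2,r3:Add1
cycle 2: issue MUL r1<-Mul1 // r0:1,r1:Mul1,r2:2,r3:Add1
cycle 3: CDB Add1=5; issue ADD r2<-Add1 // r0:1,r1:Mul1,r2:Add1,r3:5
cycle 4: issue SUB r1<-Add2 // r0:1,r1:Add2,r2:Add1,r3:5

STATUS = TAG Add2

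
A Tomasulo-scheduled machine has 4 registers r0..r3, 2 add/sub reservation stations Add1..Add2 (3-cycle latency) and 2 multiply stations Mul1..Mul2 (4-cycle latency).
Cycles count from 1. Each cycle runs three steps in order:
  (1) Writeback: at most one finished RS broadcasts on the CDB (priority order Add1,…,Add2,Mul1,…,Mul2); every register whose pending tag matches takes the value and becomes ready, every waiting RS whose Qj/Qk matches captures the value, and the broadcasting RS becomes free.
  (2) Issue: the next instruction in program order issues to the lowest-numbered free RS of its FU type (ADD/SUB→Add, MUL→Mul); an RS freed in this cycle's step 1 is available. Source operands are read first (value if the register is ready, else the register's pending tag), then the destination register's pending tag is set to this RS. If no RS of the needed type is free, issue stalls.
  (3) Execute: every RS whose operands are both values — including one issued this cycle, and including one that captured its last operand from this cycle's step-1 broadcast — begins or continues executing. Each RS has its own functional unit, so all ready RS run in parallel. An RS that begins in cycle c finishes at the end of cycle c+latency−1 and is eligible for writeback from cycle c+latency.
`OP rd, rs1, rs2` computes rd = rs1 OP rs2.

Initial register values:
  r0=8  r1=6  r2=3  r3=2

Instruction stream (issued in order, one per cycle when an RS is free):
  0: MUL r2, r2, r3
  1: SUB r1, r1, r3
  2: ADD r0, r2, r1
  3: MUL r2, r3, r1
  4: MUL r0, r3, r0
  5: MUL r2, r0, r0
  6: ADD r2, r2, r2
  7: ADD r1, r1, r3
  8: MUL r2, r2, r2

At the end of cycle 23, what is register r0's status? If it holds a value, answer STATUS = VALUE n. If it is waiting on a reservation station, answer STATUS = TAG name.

cycle 1: issue MUL r2<-Mul1 // r0:8,r1:6,r2:Mul1,r3:2
cycle 2: issue SUB r1<-Add1 // r0:8,r1:Add1,r2:Mul1,r3:2
cycle 3: issue ADD r0<-Add2 // r0:Add2,r1:Add1,r2:Mul1,r3:2
cycle 4: issue MUL r2<-Mul2 // r0:Add2,r1:Add1,r2:Mul2,r3:2
cycle 5: CDB Add1=4; stall // r0:Add2,r1:4,r2:Mul2,r3:2
cycle 6: CDB Mul1=6; issue MUL r0<-Mul1 // r0:Mul1,r1:4,r2:Mul2,r3:2
cycle 7: stall // r0:Mul1,r1:4,r2:Mul2,r3:2
cycle 8: stall // r0:Mul1,r1:4,r2:Mul2,r3:2
cycle 9: CDB Add2=10; stall // r0:Mul1,r1:4,r2:Mul2,r3:2
cycle 10: CDB Mul2=8; issue MUL r2<-Mul2 // r0:Mul1,r1:4,r2:Mul2,r3:2
cycle 11: issue ADD r2<-Add1 // r0:Mul1,r1:4,r2:Add1,r3:2
cycle 12: issue ADD r1<-Add2 // r0:Mul1,r1:Add2,r2:Add1,r3:2
cycle 13: CDB Mul1=20; issue MUL r2<-Mul1 // r0:20,r1:Add2,r2:Mul1,r3:2
cycle 14: - // r0:20,r1:Add2,r2:Mul1,r3:2
cycle 15: CDB Add2=6 // r0:20,r1:6,r2:Mul1,r3:2
cycle 16: - // r0:20,r1:6,r2:Mul1,r3:2
cycle 17: CDB Mul2=400 // r0:20,r1:6,r2:Mul1,r3:2
cycle 18: - // r0:20,r1:6,r2:Mul1,r3:2
cycle 19: - // r0:20,r1:6,r2:Mul1,r3:2
cycle 20: CDB Add1=800 // r0:20,r1:6,r2:Mul1,r3:2
cycle 21: - // r0:20,r1:6,r2:Mul1,r3:2
cycle 22: - // r0:20,r1:6,r2:Mul1,r3:2
cycle 23: - // r0:20,r1:6,r2:Mul1,r3:2

STATUS = VALUE 20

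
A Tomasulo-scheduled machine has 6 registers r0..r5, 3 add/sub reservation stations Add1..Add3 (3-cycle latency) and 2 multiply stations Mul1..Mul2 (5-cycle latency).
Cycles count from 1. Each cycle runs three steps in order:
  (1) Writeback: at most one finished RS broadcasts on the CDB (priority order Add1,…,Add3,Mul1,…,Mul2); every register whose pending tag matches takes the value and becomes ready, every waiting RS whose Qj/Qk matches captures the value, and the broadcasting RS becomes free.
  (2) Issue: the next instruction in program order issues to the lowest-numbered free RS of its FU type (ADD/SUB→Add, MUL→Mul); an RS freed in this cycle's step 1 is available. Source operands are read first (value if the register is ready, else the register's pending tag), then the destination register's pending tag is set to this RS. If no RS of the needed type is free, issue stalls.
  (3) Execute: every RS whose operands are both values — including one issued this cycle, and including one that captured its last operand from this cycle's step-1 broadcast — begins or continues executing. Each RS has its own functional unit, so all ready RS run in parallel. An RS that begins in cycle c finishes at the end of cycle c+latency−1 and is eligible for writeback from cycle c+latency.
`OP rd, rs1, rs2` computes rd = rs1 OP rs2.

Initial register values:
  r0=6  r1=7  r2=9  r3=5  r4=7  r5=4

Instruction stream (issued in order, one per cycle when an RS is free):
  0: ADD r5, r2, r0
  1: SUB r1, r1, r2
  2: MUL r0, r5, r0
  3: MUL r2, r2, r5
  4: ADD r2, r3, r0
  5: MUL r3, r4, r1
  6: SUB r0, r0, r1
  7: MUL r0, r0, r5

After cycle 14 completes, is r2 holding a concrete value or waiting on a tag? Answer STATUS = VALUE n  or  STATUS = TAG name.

c1: issue ADD r5<-Add1 | r0:6,r1:7,r2:9,r3:5,r4:7,r5:Add1
c2: issue SUB r1<-Add2 | r0:6,r1:Add2,r2:9,r3:5,r4:7,r5:Add1
c3: issue MUL r0<-Mul1 | r0:Mul1,r1:Add2,r2:9,r3:5,r4:7,r5:Add1
c4: CDB Add1=15; issue MUL r2<-Mul2 | r0:Mul1,r1:Add2,r2:Mul2,r3:5,r4:7,r5:15
c5: CDB Add2=-2; issue ADD r2<-Add1 | r0:Mul1,r1:-2,r2:Add1,r3:5,r4:7,r5:15
c6: stall | r0:Mul1,r1:-2,r2:Add1,r3:5,r4:7,r5:15
c7: stall | r0:Mul1,r1:-2,r2:Add1,r3:5,r4:7,r5:15
c8: stall | r0:Mul1,r1:-2,r2:Add1,r3:5,r4:7,r5:15
c9: CDB Mul1=90; issue MUL r3<-Mul1 | r0:90,r1:-2,r2:Add1,r3:Mul1,r4:7,r5:15
c10: CDB Mul2=135; issue SUB r0<-Add2 | r0:Add2,r1:-2,r2:Add1,r3:Mul1,r4:7,r5:15
c11: issue MUL r0<-Mul2 | r0:Mul2,r1:-2,r2:Add1,r3:Mul1,r4:7,r5:15
c12: CDB Add1=95 | r0:Mul2,r1:-2,r2:95,r3:Mul1,r4:7,r5:15
c13: CDB Add2=92 | r0:Mul2,r1:-2,r2:95,r3:Mul1,r4:7,r5:15
c14: CDB Mul1=-14 | r0:Mul2,r1:-2,r2:95,r3:-14,r4:7,r5:15

STATUS = VALUE 95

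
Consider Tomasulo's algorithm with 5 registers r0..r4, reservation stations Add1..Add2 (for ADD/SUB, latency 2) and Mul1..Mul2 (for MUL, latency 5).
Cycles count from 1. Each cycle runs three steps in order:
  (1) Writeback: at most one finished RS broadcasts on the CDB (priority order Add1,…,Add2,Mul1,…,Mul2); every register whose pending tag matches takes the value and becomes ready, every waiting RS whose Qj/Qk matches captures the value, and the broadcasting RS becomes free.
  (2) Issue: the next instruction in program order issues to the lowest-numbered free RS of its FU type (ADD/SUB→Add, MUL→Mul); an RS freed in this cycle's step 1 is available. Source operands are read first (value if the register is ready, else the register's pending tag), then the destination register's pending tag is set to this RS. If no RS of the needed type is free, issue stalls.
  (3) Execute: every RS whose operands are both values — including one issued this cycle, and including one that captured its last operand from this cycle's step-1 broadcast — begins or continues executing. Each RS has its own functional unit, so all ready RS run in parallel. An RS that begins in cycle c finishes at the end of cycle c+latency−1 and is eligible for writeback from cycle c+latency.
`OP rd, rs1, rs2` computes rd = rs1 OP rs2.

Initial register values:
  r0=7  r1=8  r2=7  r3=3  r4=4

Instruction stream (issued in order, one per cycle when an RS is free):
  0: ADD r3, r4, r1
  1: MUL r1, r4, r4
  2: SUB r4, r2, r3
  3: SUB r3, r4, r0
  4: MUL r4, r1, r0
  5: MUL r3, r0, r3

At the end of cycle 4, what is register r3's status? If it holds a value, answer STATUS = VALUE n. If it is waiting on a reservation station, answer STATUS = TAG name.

c1: issue ADD r3<-Add1 | r0:7,r1:8,r2:7,r3:Add1,r4:4
c2: issue MUL r1<-Mul1 | r0:7,r1:Mul1,r2:7,r3:Add1,r4:4
c3: CDB Add1=12; issue SUB r4<-Add1 | r0:7,r1:Mul1,r2:7,r3:12,r4:Add1
c4: issue SUB r3<-Add2 | r0:7,r1:Mul1,r2:7,r3:Add2,r4:Add1

STATUS = TAG Add2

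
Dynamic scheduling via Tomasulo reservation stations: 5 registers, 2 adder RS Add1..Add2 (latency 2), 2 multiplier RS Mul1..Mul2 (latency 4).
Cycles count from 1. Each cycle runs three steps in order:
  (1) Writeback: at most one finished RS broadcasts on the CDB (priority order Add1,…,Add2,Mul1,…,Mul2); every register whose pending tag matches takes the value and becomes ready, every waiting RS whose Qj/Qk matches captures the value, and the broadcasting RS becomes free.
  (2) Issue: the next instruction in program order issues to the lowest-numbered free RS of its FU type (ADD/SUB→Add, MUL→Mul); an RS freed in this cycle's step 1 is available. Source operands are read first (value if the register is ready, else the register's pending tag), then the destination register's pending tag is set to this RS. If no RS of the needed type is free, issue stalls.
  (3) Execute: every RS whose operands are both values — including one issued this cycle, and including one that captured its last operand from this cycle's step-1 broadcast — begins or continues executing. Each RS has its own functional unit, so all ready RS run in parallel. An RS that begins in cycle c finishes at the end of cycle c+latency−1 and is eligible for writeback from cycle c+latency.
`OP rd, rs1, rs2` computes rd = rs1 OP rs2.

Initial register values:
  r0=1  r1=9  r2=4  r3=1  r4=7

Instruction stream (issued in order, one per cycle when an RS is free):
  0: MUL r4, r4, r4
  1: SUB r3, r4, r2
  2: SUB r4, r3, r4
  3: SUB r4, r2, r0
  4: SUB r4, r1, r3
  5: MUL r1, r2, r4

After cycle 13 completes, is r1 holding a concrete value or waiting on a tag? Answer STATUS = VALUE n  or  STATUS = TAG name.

  c1: issue MUL r4<-Mul1  regs: r0:1,r1:9,r2:4,r3:1,r4:Mul1
  c2: issue SUB r3<-Add1  regs: r0:1,r1:9,r2:4,r3:Add1,r4:Mul1
  c3: issue SUB r4<-Add2  regs: r0:1,r1:9,r2:4,r3:Add1,r4:Add2
  c4: stall  regs: r0:1,r1:9,r2:4,r3:Add1,r4:Add2
  c5: CDB Mul1=49; stall  regs: r0:1,r1:9,r2:4,r3:Add1,r4:Add2
  c6: stall  regs: r0:1,r1:9,r2:4,r3:Add1,r4:Add2
  c7: CDB Add1=45; issue SUB r4<-Add1  regs: r0:1,r1:9,r2:4,r3:45,r4:Add1
  c8: stall  regs: r0:1,r1:9,r2:4,r3:45,r4:Add1
  c9: CDB Add1=3; issue SUB r4<-Add1  regs: r0:1,r1:9,r2:4,r3:45,r4:Add1
  c10: CDB Add2=-4; issue MUL r1<-Mul1  regs: r0:1,r1:Mul1,r2:4,r3:45,r4:Add1
  c11: CDB Add1=-36  regs: r0:1,r1:Mul1,r2:4,r3:45,r4:-36
  c12: -  regs: r0:1,r1:Mul1,r2:4,r3:45,r4:-36
  c13: -  regs: r0:1,r1:Mul1,r2:4,r3:45,r4:-36

STATUS = TAG Mul1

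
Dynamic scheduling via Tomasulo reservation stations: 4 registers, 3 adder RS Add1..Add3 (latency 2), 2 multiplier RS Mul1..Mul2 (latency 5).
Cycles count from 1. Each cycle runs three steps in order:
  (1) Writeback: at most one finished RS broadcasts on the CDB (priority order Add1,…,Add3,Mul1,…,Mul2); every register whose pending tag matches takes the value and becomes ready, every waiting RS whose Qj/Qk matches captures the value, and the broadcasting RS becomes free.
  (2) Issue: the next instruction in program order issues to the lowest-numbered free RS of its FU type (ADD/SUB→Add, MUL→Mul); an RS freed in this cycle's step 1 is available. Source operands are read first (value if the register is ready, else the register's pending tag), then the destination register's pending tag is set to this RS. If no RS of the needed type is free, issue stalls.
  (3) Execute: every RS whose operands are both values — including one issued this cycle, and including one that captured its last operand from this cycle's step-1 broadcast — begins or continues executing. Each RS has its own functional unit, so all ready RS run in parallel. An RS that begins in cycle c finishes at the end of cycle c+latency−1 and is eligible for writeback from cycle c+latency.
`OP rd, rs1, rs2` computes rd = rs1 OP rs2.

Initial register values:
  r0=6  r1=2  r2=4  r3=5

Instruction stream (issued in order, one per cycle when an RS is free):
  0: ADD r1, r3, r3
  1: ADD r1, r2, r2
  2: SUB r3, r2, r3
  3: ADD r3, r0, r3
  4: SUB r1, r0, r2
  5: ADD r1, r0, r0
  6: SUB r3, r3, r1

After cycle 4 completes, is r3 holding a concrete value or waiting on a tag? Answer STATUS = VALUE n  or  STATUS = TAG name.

STATUS = TAG Add2

cycle 1: issue ADD r1<-Add1 // r0:6,r1:Add1,r2:4,r3:5
cycle 2: issue ADD r1<-Add2 // r0:6,r1:Add2,r2:4,r3:5
cycle 3: CDB Add1=10; issue SUB r3<-Add1 // r0:6,r1:Add2,r2:4,r3:Add1
cycle 4: CDB Add2=8; issue ADD r3<-Add2 // r0:6,r1:8,r2:4,r3:Add2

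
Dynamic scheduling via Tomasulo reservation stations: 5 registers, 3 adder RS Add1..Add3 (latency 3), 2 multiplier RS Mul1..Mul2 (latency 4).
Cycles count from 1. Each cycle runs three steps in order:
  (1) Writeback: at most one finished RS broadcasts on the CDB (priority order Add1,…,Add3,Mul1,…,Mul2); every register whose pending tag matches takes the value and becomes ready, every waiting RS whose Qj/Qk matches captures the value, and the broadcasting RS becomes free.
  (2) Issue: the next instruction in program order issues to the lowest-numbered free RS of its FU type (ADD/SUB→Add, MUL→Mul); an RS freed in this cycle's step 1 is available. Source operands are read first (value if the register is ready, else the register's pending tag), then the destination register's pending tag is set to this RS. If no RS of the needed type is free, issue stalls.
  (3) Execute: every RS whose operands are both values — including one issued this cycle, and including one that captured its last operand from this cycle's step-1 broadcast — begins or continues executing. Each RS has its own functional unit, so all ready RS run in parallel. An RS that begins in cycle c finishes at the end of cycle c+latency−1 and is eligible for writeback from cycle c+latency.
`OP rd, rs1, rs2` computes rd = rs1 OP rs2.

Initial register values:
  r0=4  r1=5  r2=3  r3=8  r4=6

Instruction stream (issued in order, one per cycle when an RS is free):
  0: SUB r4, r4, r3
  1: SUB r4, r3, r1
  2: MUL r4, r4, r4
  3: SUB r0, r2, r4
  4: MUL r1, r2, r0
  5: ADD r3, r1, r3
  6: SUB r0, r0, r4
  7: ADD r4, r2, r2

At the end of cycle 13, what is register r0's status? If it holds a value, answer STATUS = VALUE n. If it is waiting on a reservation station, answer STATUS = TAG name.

  c1: issue SUB r4<-Add1  regs: r0:4,r1:5,r2:3,r3:8,r4:Add1
  c2: issue SUB r4<-Add2  regs: r0:4,r1:5,r2:3,r3:8,r4:Add2
  c3: issue MUL r4<-Mul1  regs: r0:4,r1:5,r2:3,r3:8,r4:Mul1
  c4: CDB Add1=-2; issue SUB r0<-Add1  regs: r0:Add1,r1:5,r2:3,r3:8,r4:Mul1
  c5: CDB Add2=3; issue MUL r1<-Mul2  regs: r0:Add1,r1:Mul2,r2:3,r3:8,r4:Mul1
  c6: issue ADD r3<-Add2  regs: r0:Add1,r1:Mul2,r2:3,r3:Add2,r4:Mul1
  c7: issue SUB r0<-Add3  regs: r0:Add3,r1:Mul2,r2:3,r3:Add2,r4:Mul1
  c8: stall  regs: r0:Add3,r1:Mul2,r2:3,r3:Add2,r4:Mul1
  c9: CDB Mul1=9; stall  regs: r0:Add3,r1:Mul2,r2:3,r3:Add2,r4:9
  c10: stall  regs: r0:Add3,r1:Mul2,r2:3,r3:Add2,r4:9
  c11: stall  regs: r0:Add3,r1:Mul2,r2:3,r3:Add2,r4:9
  c12: CDB Add1=-6; issue ADD r4<-Add1  regs: r0:Add3,r1:Mul2,r2:3,r3:Add2,r4:Add1
  c13: -  regs: r0:Add3,r1:Mul2,r2:3,r3:Add2,r4:Add1

STATUS = TAG Add3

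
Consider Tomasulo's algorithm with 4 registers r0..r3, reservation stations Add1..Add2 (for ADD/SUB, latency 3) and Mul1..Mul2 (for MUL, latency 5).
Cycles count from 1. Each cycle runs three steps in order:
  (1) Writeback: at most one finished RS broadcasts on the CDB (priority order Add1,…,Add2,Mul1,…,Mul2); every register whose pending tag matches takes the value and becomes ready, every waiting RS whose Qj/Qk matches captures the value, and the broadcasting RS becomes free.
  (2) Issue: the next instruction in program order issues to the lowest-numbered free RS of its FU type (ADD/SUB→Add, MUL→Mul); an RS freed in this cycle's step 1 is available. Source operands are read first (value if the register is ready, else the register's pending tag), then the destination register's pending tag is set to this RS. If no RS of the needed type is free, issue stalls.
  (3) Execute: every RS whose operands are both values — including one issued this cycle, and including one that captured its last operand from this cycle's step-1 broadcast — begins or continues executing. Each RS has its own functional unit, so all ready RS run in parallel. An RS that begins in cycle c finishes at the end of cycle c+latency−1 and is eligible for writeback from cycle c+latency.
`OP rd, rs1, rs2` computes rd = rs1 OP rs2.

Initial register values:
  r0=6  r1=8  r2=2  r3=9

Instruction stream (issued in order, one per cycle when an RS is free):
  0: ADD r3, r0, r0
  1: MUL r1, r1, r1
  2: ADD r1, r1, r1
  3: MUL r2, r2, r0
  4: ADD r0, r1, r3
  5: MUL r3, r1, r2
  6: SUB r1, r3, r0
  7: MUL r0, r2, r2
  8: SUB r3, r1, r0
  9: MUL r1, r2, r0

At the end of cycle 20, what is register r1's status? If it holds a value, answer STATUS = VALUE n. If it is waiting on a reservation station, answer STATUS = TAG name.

  c1: issue ADD r3<-Add1  regs: r0:6,r1:8,r2:2,r3:Add1
  c2: issue MUL r1<-Mul1  regs: r0:6,r1:Mul1,r2:2,r3:Add1
  c3: issue ADD r1<-Add2  regs: r0:6,r1:Add2,r2:2,r3:Add1
  c4: CDB Add1=12; issue MUL r2<-Mul2  regs: r0:6,r1:Add2,r2:Mul2,r3:12
  c5: issue ADD r0<-Add1  regs: r0:Add1,r1:Add2,r2:Mul2,r3:12
  c6: stall  regs: r0:Add1,r1:Add2,r2:Mul2,r3:12
  c7: CDB Mul1=64; issue MUL r3<-Mul1  regs: r0:Add1,r1:Add2,r2:Mul2,r3:Mul1
  c8: stall  regs: r0:Add1,r1:Add2,r2:Mul2,r3:Mul1
  c9: CDB Mul2=12; stall  regs: r0:Add1,r1:Add2,r2:12,r3:Mul1
  c10: CDB Add2=128; issue SUB r1<-Add2  regs: r0:Add1,r1:Add2,r2:12,r3:Mul1
  c11: issue MUL r0<-Mul2  regs: r0:Mul2,r1:Add2,r2:12,r3:Mul1
  c12: stall  regs: r0:Mul2,r1:Add2,r2:12,r3:Mul1
  c13: CDB Add1=140; issue SUB r3<-Add1  regs: r0:Mul2,r1:Add2,r2:12,r3:Add1
  c14: stall  regs: r0:Mul2,r1:Add2,r2:12,r3:Add1
  c15: CDB Mul1=1536; issue MUL r1<-Mul1  regs: r0:Mul2,r1:Mul1,r2:12,r3:Add1
  c16: CDB Mul2=144  regs: r0:144,r1:Mul1,r2:12,r3:Add1
  c17: -  regs: r0:144,r1:Mul1,r2:12,r3:Add1
  c18: CDB Add2=1396  regs: r0:144,r1:Mul1,r2:12,r3:Add1
  c19: -  regs: r0:144,r1:Mul1,r2:12,r3:Add1
  c20: -  regs: r0:144,r1:Mul1,r2:12,r3:Add1

STATUS = TAG Mul1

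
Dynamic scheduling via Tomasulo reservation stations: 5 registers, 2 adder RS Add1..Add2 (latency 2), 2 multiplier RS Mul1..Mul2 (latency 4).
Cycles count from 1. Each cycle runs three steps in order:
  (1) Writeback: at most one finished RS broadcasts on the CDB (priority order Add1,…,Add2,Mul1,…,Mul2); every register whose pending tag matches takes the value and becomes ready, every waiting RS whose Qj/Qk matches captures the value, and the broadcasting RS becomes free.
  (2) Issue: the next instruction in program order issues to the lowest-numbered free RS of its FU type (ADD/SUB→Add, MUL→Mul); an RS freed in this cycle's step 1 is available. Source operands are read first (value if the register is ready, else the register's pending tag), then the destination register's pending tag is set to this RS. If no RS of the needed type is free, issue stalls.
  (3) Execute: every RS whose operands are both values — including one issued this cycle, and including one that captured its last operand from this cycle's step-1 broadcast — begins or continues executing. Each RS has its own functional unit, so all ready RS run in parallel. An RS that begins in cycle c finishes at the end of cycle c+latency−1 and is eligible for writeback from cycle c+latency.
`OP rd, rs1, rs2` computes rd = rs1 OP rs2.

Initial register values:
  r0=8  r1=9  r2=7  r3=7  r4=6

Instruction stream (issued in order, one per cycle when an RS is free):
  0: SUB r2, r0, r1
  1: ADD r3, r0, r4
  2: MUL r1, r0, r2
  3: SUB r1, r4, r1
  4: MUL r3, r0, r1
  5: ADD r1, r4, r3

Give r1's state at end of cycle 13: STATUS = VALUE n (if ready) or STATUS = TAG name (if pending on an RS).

cycle 1: issue SUB r2<-Add1 // r0:8,r1:9,r2:Add1,r3:7,r4:6
cycle 2: issue ADD r3<-Add2 // r0:8,r1:9,r2:Add1,r3:Add2,r4:6
cycle 3: CDB Add1=-1; issue MUL r1<-Mul1 // r0:8,r1:Mul1,r2:-1,r3:Add2,r4:6
cycle 4: CDB Add2=14; issue SUB r1<-Add1 // r0:8,r1:Add1,r2:-1,r3:14,r4:6
cycle 5: issue MUL r3<-Mul2 // r0:8,r1:Add1,r2:-1,r3:Mul2,r4:6
cycle 6: issue ADD r1<-Add2 // r0:8,r1:Add2,r2:-1,r3:Mul2,r4:6
cycle 7: CDB Mul1=-8 // r0:8,r1:Add2,r2:-1,r3:Mul2,r4:6
cycle 8: - // r0:8,r1:Add2,r2:-1,r3:Mul2,r4:6
cycle 9: CDB Add1=14 // r0:8,r1:Add2,r2:-1,r3:Mul2,r4:6
cycle 10: - // r0:8,r1:Add2,r2:-1,r3:Mul2,r4:6
cycle 11: - // r0:8,r1:Add2,r2:-1,r3:Mul2,r4:6
cycle 12: - // r0:8,r1:Add2,r2:-1,r3:Mul2,r4:6
cycle 13: CDB Mul2=112 // r0:8,r1:Add2,r2:-1,r3:112,r4:6

STATUS = TAG Add2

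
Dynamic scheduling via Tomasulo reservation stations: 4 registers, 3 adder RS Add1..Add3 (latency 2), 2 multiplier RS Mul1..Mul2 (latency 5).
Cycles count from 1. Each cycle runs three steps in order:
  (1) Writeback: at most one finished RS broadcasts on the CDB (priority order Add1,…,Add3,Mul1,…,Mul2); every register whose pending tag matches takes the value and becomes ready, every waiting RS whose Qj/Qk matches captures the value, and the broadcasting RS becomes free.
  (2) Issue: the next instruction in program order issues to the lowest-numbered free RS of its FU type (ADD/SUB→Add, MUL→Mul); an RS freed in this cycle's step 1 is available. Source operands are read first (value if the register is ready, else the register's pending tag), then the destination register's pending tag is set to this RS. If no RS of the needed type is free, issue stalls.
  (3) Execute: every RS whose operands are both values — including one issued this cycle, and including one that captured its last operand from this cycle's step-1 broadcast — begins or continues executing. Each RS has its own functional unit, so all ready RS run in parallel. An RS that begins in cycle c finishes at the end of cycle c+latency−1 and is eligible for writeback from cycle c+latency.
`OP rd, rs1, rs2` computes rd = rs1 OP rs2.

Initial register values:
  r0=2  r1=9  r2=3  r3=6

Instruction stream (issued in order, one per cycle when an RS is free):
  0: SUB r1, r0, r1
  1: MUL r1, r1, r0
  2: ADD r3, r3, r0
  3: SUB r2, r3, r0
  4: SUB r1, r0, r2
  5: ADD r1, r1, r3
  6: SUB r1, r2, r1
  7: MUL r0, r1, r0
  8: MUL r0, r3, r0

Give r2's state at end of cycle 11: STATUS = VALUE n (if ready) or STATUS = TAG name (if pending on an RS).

STATUS = VALUE 6

cycle 1: issue SUB r1<-Add1 // r0:2,r1:Add1,r2:3,r3:6
cycle 2: issue MUL r1<-Mul1 // r0:2,r1:Mul1,r2:3,r3:6
cycle 3: CDB Add1=-7; issue ADD r3<-Add1 // r0:2,r1:Mul1,r2:3,r3:Add1
cycle 4: issue SUB r2<-Add2 // r0:2,r1:Mul1,r2:Add2,r3:Add1
cycle 5: CDB Add1=8; issue SUB r1<-Add1 // r0:2,r1:Add1,r2:Add2,r3:8
cycle 6: issue ADD r1<-Add3 // r0:2,r1:Add3,r2:Add2,r3:8
cycle 7: CDB Add2=6; issue SUB r1<-Add2 // r0:2,r1:Add2,r2:6,r3:8
cycle 8: CDB Mul1=-14; issue MUL r0<-Mul1 // r0:Mul1,r1:Add2,r2:6,r3:8
cycle 9: CDB Add1=-4; issue MUL r0<-Mul2 // r0:Mul2,r1:Add2,r2:6,r3:8
cycle 10: - // r0:Mul2,r1:Add2,r2:6,r3:8
cycle 11: CDB Add3=4 // r0:Mul2,r1:Add2,r2:6,r3:8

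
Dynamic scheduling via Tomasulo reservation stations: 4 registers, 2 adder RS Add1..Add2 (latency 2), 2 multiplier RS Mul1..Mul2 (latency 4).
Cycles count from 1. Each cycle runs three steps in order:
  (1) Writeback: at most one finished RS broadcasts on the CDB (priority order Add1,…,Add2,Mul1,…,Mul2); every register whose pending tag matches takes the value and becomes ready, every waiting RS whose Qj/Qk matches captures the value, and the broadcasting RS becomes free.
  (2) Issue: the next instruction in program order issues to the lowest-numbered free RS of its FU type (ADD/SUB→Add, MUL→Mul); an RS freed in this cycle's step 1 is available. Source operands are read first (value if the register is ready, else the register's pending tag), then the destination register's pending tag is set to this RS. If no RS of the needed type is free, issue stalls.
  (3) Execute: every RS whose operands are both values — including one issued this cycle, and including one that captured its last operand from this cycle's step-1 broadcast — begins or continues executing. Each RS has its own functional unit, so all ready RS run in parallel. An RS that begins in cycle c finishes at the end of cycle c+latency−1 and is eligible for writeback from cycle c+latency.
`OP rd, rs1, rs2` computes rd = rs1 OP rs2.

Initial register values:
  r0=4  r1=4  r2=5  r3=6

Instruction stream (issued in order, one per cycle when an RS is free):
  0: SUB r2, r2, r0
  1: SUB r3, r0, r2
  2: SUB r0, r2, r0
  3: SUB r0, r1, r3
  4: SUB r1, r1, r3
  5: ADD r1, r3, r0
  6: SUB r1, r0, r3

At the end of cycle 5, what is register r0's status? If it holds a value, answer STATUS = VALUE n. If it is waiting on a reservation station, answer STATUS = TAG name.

c1: issue SUB r2<-Add1 | r0:4,r1:4,r2:Add1,r3:6
c2: issue SUB r3<-Add2 | r0:4,r1:4,r2:Add1,r3:Add2
c3: CDB Add1=1; issue SUB r0<-Add1 | r0:Add1,r1:4,r2:1,r3:Add2
c4: stall | r0:Add1,r1:4,r2:1,r3:Add2
c5: CDB Add1=-3; issue SUB r0<-Add1 | r0:Add1,r1:4,r2:1,r3:Add2

STATUS = TAG Add1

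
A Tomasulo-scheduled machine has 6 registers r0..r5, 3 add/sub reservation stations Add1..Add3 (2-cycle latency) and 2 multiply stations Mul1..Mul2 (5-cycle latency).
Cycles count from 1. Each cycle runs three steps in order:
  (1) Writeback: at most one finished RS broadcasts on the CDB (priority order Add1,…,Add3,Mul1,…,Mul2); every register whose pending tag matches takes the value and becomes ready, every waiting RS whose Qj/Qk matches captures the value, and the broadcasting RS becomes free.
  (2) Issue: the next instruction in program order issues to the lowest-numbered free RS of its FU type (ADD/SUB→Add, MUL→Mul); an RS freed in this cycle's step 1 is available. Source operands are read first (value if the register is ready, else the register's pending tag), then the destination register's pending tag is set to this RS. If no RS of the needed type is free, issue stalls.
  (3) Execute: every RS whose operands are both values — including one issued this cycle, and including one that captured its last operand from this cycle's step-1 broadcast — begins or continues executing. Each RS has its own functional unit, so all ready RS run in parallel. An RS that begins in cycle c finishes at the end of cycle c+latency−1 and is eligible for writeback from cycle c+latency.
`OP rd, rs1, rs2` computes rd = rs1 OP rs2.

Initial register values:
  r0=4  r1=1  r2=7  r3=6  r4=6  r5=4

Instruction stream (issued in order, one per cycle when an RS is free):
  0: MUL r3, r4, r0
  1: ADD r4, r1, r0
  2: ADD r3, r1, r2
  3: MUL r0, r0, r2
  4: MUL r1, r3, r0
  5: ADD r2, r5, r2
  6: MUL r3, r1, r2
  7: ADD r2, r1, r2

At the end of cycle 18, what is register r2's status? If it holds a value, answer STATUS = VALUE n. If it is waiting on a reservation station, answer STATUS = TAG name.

c1: issue MUL r3<-Mul1 | r0:4,r1:1,r2:7,r3:Mul1,r4:6,r5:4
c2: issue ADD r4<-Add1 | r0:4,r1:1,r2:7,r3:Mul1,r4:Add1,r5:4
c3: issue ADD r3<-Add2 | r0:4,r1:1,r2:7,r3:Add2,r4:Add1,r5:4
c4: CDB Add1=5; issue MUL r0<-Mul2 | r0:Mul2,r1:1,r2:7,r3:Add2,r4:5,r5:4
c5: CDB Add2=8; stall | r0:Mul2,r1:1,r2:7,r3:8,r4:5,r5:4
c6: CDB Mul1=24; issue MUL r1<-Mul1 | r0:Mul2,r1:Mul1,r2:7,r3:8,r4:5,r5:4
c7: issue ADD r2<-Add1 | r0:Mul2,r1:Mul1,r2:Add1,r3:8,r4:5,r5:4
c8: stall | r0:Mul2,r1:Mul1,r2:Add1,r3:8,r4:5,r5:4
c9: CDB Add1=11; stall | r0:Mul2,r1:Mul1,r2:11,r3:8,r4:5,r5:4
c10: CDB Mul2=28; issue MUL r3<-Mul2 | r0:28,r1:Mul1,r2:11,r3:Mul2,r4:5,r5:4
c11: issue ADD r2<-Add1 | r0:28,r1:Mul1,r2:Add1,r3:Mul2,r4:5,r5:4
c12: - | r0:28,r1:Mul1,r2:Add1,r3:Mul2,r4:5,r5:4
c13: - | r0:28,r1:Mul1,r2:Add1,r3:Mul2,r4:5,r5:4
c14: - | r0:28,r1:Mul1,r2:Add1,r3:Mul2,r4:5,r5:4
c15: CDB Mul1=224 | r0:28,r1:224,r2:Add1,r3:Mul2,r4:5,r5:4
c16: - | r0:28,r1:224,r2:Add1,r3:Mul2,r4:5,r5:4
c17: CDB Add1=235 | r0:28,r1:224,r2:235,r3:Mul2,r4:5,r5:4
c18: - | r0:28,r1:224,r2:235,r3:Mul2,r4:5,r5:4

STATUS = VALUE 235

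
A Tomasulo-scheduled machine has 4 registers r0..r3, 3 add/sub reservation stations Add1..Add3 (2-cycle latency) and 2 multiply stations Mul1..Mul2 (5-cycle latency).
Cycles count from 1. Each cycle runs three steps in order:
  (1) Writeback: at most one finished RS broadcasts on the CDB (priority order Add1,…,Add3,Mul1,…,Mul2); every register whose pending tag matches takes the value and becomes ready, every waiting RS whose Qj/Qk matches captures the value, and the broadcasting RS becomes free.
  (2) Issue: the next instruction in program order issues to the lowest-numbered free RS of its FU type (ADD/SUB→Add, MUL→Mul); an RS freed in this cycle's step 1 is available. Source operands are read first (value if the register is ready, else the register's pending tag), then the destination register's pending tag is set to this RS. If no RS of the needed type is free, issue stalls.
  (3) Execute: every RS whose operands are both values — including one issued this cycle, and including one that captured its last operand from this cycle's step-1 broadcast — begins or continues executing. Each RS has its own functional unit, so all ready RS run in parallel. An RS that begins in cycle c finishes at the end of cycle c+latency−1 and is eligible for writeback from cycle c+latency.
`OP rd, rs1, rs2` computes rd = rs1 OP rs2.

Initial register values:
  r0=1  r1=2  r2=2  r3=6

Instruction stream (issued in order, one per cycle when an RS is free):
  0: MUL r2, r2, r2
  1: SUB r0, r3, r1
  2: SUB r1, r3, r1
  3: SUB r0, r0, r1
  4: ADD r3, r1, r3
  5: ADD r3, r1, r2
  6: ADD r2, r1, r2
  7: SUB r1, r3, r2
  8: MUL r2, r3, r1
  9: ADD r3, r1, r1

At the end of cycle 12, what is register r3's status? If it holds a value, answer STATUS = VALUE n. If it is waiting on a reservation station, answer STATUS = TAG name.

  c1: issue MUL r2<-Mul1  regs: r0:1,r1:2,r2:Mul1,r3:6
  c2: issue SUB r0<-Add1  regs: r0:Add1,r1:2,r2:Mul1,r3:6
  c3: issue SUB r1<-Add2  regs: r0:Add1,r1:Add2,r2:Mul1,r3:6
  c4: CDB Add1=4; issue SUB r0<-Add1  regs: r0:Add1,r1:Add2,r2:Mul1,r3:6
  c5: CDB Add2=4; issue ADD r3<-Add2  regs: r0:Add1,r1:4,r2:Mul1,r3:Add2
  c6: CDB Mul1=4; issue ADD r3<-Add3  regs: r0:Add1,r1:4,r2:4,r3:Add3
  c7: CDB Add1=0; issue ADD r2<-Add1  regs: r0:0,r1:4,r2:Add1,r3:Add3
  c8: CDB Add2=10; issue SUB r1<-Add2  regs: r0:0,r1:Add2,r2:Add1,r3:Add3
  c9: CDB Add1=8; issue MUL r2<-Mul1  regs: r0:0,r1:Add2,r2:Mul1,r3:Add3
  c10: CDB Add3=8; issue ADD r3<-Add1  regs: r0:0,r1:Add2,r2:Mul1,r3:Add1
  c11: -  regs: r0:0,r1:Add2,r2:Mul1,r3:Add1
  c12: CDB Add2=0  regs: r0:0,r1:0,r2:Mul1,r3:Add1

STATUS = TAG Add1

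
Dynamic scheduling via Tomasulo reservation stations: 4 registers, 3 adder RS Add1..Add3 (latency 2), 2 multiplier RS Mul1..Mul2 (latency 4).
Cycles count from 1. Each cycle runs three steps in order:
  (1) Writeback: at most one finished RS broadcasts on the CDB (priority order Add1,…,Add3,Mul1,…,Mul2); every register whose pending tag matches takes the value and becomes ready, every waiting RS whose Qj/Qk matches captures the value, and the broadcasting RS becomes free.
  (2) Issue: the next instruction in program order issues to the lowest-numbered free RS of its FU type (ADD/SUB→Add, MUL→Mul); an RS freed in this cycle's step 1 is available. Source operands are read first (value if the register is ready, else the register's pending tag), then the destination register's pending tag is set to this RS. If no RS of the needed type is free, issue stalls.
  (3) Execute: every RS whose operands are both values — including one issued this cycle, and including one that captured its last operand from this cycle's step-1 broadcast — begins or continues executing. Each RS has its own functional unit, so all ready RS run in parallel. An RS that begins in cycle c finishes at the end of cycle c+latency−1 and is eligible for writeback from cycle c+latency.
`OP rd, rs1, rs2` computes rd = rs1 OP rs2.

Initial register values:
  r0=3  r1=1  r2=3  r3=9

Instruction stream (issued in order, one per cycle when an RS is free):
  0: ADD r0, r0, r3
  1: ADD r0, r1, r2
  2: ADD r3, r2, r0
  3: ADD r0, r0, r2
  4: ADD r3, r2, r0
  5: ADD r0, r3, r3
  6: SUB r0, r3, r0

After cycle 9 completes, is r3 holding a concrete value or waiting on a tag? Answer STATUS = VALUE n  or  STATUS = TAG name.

STATUS = VALUE 10

cycle 1: issue ADD r0<-Add1 // r0:Add1,r1:1,r2:3,r3:9
cycle 2: issue ADD r0<-Add2 // r0:Add2,r1:1,r2:3,r3:9
cycle 3: CDB Add1=12; issue ADD r3<-Add1 // r0:Add2,r1:1,r2:3,r3:Add1
cycle 4: CDB Add2=4; issue ADD r0<-Add2 // r0:Add2,r1:1,r2:3,r3:Add1
cycle 5: issue ADD r3<-Add3 // r0:Add2,r1:1,r2:3,r3:Add3
cycle 6: CDB Add1=7; issue ADD r0<-Add1 // r0:Add1,r1:1,r2:3,r3:Add3
cycle 7: CDB Add2=7; issue SUB r0<-Add2 // r0:Add2,r1:1,r2:3,r3:Add3
cycle 8: - // r0:Add2,r1:1,r2:3,r3:Add3
cycle 9: CDB Add3=10 // r0:Add2,r1:1,r2:3,r3:10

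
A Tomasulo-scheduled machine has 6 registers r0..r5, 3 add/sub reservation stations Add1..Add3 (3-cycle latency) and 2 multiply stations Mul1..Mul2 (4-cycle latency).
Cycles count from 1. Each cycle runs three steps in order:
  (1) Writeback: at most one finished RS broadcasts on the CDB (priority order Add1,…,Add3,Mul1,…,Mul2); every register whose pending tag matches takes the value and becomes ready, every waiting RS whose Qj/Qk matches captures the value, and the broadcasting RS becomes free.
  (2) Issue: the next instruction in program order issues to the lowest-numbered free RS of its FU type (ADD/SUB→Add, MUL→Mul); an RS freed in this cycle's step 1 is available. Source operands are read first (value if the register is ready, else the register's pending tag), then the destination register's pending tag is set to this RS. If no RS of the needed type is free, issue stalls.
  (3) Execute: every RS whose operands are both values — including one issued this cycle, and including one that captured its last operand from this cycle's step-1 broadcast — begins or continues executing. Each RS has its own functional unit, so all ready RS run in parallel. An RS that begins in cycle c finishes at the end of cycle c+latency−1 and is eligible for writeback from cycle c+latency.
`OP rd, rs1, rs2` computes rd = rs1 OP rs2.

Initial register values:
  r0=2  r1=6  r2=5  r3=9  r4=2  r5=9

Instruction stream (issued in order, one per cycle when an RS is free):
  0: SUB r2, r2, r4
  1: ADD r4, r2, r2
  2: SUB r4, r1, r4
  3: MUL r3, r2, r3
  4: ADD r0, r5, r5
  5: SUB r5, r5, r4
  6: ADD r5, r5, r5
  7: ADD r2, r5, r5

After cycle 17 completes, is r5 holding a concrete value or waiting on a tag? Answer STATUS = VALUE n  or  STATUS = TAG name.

c1: issue SUB r2<-Add1 | r0:2,r1:6,r2:Add1,r3:9,r4:2,r5:9
c2: issue ADD r4<-Add2 | r0:2,r1:6,r2:Add1,r3:9,r4:Add2,r5:9
c3: issue SUB r4<-Add3 | r0:2,r1:6,r2:Add1,r3:9,r4:Add3,r5:9
c4: CDB Add1=3; issue MUL r3<-Mul1 | r0:2,r1:6,r2:3,r3:Mul1,r4:Add3,r5:9
c5: issue ADD r0<-Add1 | r0:Add1,r1:6,r2:3,r3:Mul1,r4:Add3,r5:9
c6: stall | r0:Add1,r1:6,r2:3,r3:Mul1,r4:Add3,r5:9
c7: CDB Add2=6; issue SUB r5<-Add2 | r0:Add1,r1:6,r2:3,r3:Mul1,r4:Add3,r5:Add2
c8: CDB Add1=18; issue ADD r5<-Add1 | r0:18,r1:6,r2:3,r3:Mul1,r4:Add3,r5:Add1
c9: CDB Mul1=27; stall | r0:18,r1:6,r2:3,r3:27,r4:Add3,r5:Add1
c10: CDB Add3=0; issue ADD r2<-Add3 | r0:18,r1:6,r2:Add3,r3:27,r4:0,r5:Add1
c11: - | r0:18,r1:6,r2:Add3,r3:27,r4:0,r5:Add1
c12: - | r0:18,r1:6,r2:Add3,r3:27,r4:0,r5:Add1
c13: CDB Add2=9 | r0:18,r1:6,r2:Add3,r3:27,r4:0,r5:Add1
c14: - | r0:18,r1:6,r2:Add3,r3:27,r4:0,r5:Add1
c15: - | r0:18,r1:6,r2:Add3,r3:27,r4:0,r5:Add1
c16: CDB Add1=18 | r0:18,r1:6,r2:Add3,r3:27,r4:0,r5:18
c17: - | r0:18,r1:6,r2:Add3,r3:27,r4:0,r5:18

STATUS = VALUE 18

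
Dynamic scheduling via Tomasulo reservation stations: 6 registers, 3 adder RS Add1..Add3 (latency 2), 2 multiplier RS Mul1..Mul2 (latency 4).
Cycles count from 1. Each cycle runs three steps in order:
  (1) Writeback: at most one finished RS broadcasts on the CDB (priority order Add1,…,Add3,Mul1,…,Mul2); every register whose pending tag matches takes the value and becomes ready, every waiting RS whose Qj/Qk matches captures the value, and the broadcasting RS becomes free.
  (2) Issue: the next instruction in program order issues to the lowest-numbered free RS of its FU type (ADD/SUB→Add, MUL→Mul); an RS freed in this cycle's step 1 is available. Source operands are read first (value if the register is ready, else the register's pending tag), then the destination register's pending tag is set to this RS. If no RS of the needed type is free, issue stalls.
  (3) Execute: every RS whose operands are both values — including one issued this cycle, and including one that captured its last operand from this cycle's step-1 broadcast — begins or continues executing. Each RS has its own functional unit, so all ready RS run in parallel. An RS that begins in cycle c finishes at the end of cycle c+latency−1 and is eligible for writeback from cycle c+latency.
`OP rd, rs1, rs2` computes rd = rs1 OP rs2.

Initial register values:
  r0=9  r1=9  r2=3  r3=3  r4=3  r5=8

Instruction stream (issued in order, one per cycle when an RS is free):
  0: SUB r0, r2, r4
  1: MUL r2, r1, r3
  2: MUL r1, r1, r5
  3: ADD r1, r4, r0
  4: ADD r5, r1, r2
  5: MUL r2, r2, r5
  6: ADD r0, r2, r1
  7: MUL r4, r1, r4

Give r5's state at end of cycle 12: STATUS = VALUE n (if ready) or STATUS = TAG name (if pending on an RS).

c1: issue SUB r0<-Add1 | r0:Add1,r1:9,r2:3,r3:3,r4:3,r5:8
c2: issue MUL r2<-Mul1 | r0:Add1,r1:9,r2:Mul1,r3:3,r4:3,r5:8
c3: CDB Add1=0; issue MUL r1<-Mul2 | r0:0,r1:Mul2,r2:Mul1,r3:3,r4:3,r5:8
c4: issue ADD r1<-Add1 | r0:0,r1:Add1,r2:Mul1,r3:3,r4:3,r5:8
c5: issue ADD r5<-Add2 | r0:0,r1:Add1,r2:Mul1,r3:3,r4:3,r5:Add2
c6: CDB Add1=3; stall | r0:0,r1:3,r2:Mul1,r3:3,r4:3,r5:Add2
c7: CDB Mul1=27; issue MUL r2<-Mul1 | r0:0,r1:3,r2:Mul1,r3:3,r4:3,r5:Add2
c8: CDB Mul2=72; issue ADD r0<-Add1 | r0:Add1,r1:3,r2:Mul1,r3:3,r4:3,r5:Add2
c9: CDB Add2=30; issue MUL r4<-Mul2 | r0:Add1,r1:3,r2:Mul1,r3:3,r4:Mul2,r5:30
c10: - | r0:Add1,r1:3,r2:Mul1,r3:3,r4:Mul2,r5:30
c11: - | r0:Add1,r1:3,r2:Mul1,r3:3,r4:Mul2,r5:30
c12: - | r0:Add1,r1:3,r2:Mul1,r3:3,r4:Mul2,r5:30

STATUS = VALUE 30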